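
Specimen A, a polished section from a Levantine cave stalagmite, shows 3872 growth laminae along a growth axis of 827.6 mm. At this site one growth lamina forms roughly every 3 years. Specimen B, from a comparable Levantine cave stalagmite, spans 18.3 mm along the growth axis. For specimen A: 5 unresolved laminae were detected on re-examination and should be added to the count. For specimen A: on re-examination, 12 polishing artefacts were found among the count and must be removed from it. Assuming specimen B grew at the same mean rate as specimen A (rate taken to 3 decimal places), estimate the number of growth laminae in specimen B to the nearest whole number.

86 growth laminae

Specimen A: after corrections the count is 3872 − 12 + 5 = 3865 growth laminae.
Specimen A: multiplying by 3 years per growth lamina: 3865 × 3 = 11595 years.
A: 827.6 mm over 11595 years gives 827.6 / 11595 ≈ 0.071 mm/yr.
For B, 18.3 / 0.071 = 257.75 years; at 3 years per growth lamina that is 257.75 / 3 ≈ 86 growth laminae.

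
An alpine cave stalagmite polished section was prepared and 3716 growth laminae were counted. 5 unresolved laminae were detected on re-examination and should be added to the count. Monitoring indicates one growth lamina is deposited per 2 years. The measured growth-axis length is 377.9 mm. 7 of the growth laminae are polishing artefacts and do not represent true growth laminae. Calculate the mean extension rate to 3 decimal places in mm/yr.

0.051 mm/yr

True growth lamina count = 3716 − 7 + 5 = 3714.
At 2 years per growth lamina, 3714 × 2 = 7428 years.
Extension rate ≈ 377.9 / 7428 = 0.051 mm/yr.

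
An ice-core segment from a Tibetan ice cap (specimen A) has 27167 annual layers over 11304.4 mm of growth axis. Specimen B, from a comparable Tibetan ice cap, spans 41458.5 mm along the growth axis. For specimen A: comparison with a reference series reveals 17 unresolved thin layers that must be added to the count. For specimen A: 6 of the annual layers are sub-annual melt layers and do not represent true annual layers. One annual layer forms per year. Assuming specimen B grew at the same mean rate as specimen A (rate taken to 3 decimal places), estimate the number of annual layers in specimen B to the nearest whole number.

99660 annual layers

Specimen A: true annual layer count = 27167 − 6 + 17 = 27178.
A: Extension rate ≈ 11304.4 / 27178 = 0.416 mm per year.
For B, 41458.5 / 0.416 = 99659.86 years ≈ 99660 annual layers.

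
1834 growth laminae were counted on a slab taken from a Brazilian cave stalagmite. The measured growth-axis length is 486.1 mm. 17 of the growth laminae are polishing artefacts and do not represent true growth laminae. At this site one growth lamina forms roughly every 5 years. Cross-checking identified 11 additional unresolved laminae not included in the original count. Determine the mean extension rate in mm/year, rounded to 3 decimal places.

True growth lamina count = 1834 − 17 + 11 = 1828.
At 5 years per growth lamina, 1828 × 5 = 9140 years.
486.1 mm over 9140 years gives 486.1 / 9140 ≈ 0.053 mm/year.

0.053 mm/year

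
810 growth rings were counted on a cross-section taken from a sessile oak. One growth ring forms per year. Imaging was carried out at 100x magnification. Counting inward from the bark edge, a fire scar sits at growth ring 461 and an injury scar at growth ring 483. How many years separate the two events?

22 years

The two markers are separated by 483 − 461 = 22 growth rings.
At one growth ring per year, 22 years elapsed between them.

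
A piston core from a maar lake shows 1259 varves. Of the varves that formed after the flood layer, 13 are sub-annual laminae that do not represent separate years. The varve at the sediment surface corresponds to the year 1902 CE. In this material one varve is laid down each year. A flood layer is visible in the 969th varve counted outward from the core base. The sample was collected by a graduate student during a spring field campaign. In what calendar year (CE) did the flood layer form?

Between varve 969 and the sediment surface there are 1259 − 969 = 290 varves.
290 − 13 false = 277 true varves after the flood layer.
1902 − 277 = 1625 CE.

1625 CE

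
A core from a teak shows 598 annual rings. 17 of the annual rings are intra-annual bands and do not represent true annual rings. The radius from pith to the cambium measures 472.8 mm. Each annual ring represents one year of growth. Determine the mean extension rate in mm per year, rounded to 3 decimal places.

After corrections the count is 598 − 17 = 581 annual rings.
Mean rate = 472.8 mm / 581 years ≈ 0.814 mm per year.

0.814 mm per year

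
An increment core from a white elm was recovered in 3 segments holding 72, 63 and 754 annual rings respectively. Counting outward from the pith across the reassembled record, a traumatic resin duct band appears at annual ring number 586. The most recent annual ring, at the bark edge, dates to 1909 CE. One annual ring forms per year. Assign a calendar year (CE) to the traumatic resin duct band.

Total annual rings = 72 + 63 + 754 = 889.
889 − 586 = 303 annual rings lie beyond the traumatic resin duct band toward the bark edge.
1909 − 303 = 1606 CE.

1606 CE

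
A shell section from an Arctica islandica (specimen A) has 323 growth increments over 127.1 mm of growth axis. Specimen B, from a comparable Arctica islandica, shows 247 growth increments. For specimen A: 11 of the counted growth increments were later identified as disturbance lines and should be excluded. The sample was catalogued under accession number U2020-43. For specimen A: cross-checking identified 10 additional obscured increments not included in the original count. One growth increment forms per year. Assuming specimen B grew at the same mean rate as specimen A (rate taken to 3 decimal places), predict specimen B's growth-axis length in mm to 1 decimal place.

Specimen A: true growth increment count = 323 − 11 + 10 = 322.
A: Extension rate ≈ 127.1 / 322 = 0.395 mm per year.
For B, 0.395 mm/year × 247 years = 97.6 mm.

97.6 mm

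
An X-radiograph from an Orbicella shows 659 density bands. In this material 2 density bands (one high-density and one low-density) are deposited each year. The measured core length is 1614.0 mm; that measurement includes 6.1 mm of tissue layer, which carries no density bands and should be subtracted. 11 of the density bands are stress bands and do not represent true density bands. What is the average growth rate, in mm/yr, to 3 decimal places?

Adjusted count: 659 − 11 = 648 density bands.
Dividing by 2 density bands per year: 648 / 2 = 324 years.
Net length = 1614.0 − 6.1 = 1607.9 mm.
1607.9 mm over 324 years gives 1607.9 / 324 ≈ 4.963 mm/yr.

4.963 mm/yr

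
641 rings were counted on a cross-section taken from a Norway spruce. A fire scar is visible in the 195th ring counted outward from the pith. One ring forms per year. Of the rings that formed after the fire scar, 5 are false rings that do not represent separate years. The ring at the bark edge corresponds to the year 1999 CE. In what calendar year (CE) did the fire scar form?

1558 CE

641 − 195 = 446 rings lie beyond the fire scar toward the bark edge.
Excluding 5 false rings: 446 − 5 = 441.
The ring at the bark edge is 1999 CE, so the fire scar dates to 1999 − 441 = 1558 CE.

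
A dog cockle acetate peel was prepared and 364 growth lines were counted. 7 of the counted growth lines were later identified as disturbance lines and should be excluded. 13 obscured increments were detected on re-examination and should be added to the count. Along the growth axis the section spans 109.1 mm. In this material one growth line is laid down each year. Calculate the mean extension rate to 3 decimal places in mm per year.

True growth line count = 364 − 7 + 13 = 370.
109.1 mm over 370 years gives 109.1 / 370 ≈ 0.295 mm per year.

0.295 mm per year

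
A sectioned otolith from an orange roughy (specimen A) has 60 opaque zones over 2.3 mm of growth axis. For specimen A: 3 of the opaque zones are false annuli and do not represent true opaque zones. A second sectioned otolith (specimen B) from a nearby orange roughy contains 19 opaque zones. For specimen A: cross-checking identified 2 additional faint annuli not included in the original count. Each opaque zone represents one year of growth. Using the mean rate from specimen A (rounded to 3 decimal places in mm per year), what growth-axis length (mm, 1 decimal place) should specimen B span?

Specimen A: after corrections the count is 60 − 3 + 2 = 59 opaque zones.
A: Extension rate ≈ 2.3 / 59 = 0.039 mm/year.
Length of B = 0.039 × 19 = 0.7 mm.

0.7 mm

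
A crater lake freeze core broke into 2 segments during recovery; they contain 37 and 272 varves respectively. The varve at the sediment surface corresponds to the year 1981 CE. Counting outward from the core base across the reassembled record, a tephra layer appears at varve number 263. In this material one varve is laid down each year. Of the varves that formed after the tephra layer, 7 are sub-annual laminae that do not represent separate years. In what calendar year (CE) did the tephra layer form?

Total varves = 37 + 272 = 309.
Between varve 263 and the sediment surface there are 309 − 263 = 46 varves.
Removing the 7 false varves leaves 46 − 7 = 39 true varves beyond the tephra layer.
1981 − 39 = 1942 CE.

1942 CE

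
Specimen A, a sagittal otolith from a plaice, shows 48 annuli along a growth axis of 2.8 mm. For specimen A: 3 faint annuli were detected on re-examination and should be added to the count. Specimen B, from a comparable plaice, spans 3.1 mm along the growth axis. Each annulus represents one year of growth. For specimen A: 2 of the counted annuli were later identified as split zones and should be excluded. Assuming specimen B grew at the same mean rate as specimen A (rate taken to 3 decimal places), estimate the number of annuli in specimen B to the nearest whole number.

Specimen A: adjusted count: 48 − 2 + 3 = 49 annuli.
A: 2.8 mm over 49 years gives 2.8 / 49 ≈ 0.057 mm/yr.
For B, 3.1 / 0.057 = 54.39 years ≈ 54 annuli.

54 annuli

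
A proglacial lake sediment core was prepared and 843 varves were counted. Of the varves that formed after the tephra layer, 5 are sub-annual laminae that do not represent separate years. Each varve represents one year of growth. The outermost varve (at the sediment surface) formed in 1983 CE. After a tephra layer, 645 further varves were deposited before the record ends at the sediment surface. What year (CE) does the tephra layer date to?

1343 CE

645 varves formed after the tephra layer.
Excluding 5 false varves: 645 − 5 = 640.
Counting back 640 years from 1983 CE places the tephra layer in 1983 − 640 = 1343 CE.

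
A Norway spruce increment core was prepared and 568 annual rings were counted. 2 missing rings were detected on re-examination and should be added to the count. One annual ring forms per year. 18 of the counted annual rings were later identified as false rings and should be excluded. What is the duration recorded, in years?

552 years

True annual ring count = 568 − 18 + 2 = 552.
With a one-to-one annual ring periodicity this is 552 years.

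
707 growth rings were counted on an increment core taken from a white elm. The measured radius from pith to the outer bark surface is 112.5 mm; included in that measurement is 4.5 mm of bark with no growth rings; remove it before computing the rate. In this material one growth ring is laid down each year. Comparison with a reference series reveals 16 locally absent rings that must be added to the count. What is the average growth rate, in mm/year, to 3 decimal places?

After corrections the count is 707 + 16 = 723 growth rings.
Removing the 4.5 mm offcut leaves 112.5 − 4.5 = 108.0 mm.
Mean rate = 108.0 mm / 723 years ≈ 0.149 mm/year.

0.149 mm/year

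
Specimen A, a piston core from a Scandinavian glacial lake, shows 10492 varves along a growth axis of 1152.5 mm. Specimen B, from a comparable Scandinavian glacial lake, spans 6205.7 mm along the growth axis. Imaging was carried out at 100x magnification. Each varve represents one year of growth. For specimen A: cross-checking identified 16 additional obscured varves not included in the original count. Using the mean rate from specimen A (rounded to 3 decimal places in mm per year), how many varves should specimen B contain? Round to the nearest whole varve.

Specimen A: adjusted count: 10492 + 16 = 10508 varves.
A: 1152.5 mm over 10508 years gives 1152.5 / 10508 ≈ 0.110 mm per year.
For B, 6205.7 / 0.110 = 56415.45 years ≈ 56415 varves.

56415 varves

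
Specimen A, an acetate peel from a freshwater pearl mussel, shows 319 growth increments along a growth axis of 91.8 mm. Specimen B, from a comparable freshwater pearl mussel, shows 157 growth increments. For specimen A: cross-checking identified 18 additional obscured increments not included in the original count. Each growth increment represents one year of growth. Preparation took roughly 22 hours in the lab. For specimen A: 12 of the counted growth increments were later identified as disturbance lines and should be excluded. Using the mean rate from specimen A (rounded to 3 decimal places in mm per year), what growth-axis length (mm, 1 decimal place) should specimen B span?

44.3 mm

Specimen A: true growth increment count = 319 − 12 + 18 = 325.
A: Extension rate ≈ 91.8 / 325 = 0.282 mm/yr.
Length of B = 0.282 × 157 = 44.3 mm.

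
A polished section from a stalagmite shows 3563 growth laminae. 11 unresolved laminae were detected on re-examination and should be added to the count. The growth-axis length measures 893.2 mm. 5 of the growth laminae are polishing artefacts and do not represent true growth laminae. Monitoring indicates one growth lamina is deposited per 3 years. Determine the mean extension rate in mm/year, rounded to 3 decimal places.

True growth lamina count = 3563 − 5 + 11 = 3569.
At 3 years per growth lamina, 3569 × 3 = 10707 years.
Mean rate = 893.2 mm / 10707 years ≈ 0.083 mm/year.

0.083 mm/year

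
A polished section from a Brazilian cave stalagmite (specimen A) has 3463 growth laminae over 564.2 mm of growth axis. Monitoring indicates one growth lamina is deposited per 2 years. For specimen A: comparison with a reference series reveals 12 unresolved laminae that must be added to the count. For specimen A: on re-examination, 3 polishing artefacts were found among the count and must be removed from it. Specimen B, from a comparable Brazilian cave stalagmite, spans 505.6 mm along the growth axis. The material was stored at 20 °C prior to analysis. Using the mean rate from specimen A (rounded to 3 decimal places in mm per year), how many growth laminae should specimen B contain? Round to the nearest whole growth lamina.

Specimen A: adjusted count: 3463 − 3 + 12 = 3472 growth laminae.
Specimen A: 3472 growth laminae at 2 years each span 3472 × 2 = 6944 years.
A: Mean rate = 564.2 mm / 6944 years ≈ 0.081 mm per year.
B spans 505.6 / 0.081 = 6241.98 years; at 2 years per growth lamina that is 6241.98 / 2 ≈ 3121 growth laminae.

3121 growth laminae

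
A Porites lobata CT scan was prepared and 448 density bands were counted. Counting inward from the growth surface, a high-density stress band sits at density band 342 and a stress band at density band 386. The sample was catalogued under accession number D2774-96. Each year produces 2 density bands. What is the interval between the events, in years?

22 yr

386 − 342 = 44 density bands lie between the two events.
Dividing by 2 density bands per year: 44 / 2 = 22 years.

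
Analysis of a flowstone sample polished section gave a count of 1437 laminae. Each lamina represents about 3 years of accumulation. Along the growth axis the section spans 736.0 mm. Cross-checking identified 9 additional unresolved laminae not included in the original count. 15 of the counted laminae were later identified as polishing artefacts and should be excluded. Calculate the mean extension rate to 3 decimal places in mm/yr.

Adjusted count: 1437 − 15 + 9 = 1431 laminae.
At 3 years per lamina, 1431 × 3 = 4293 years.
736.0 mm over 4293 years gives 736.0 / 4293 ≈ 0.171 mm/yr.

0.171 mm/yr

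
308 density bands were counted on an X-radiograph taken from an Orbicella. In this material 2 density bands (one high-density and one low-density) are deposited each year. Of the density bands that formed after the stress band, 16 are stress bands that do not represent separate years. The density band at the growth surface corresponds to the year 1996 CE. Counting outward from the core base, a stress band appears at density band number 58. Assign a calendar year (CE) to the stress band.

1879 CE

Between density band 58 and the growth surface there are 308 − 58 = 250 density bands.
Excluding 16 false density bands: 250 − 16 = 234.
234 density bands at 2 per year is 234 / 2 = 117 years.
The density band at the growth surface is 1996 CE, so the stress band dates to 1996 − 117 = 1879 CE.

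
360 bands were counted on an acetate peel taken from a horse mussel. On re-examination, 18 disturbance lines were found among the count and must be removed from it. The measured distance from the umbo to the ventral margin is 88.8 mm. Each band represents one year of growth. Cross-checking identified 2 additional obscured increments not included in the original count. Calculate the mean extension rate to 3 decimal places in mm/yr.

After corrections the count is 360 − 18 + 2 = 344 bands.
Mean rate = 88.8 mm / 344 years ≈ 0.258 mm/yr.

0.258 mm/yr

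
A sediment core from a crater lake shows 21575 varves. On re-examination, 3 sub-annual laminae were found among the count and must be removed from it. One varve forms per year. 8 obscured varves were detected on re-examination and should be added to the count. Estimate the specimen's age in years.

21580 yr

Correcting the raw count gives 21575 − 3 + 8 = 21580 true varves.
One varve per year makes the duration 21580 years.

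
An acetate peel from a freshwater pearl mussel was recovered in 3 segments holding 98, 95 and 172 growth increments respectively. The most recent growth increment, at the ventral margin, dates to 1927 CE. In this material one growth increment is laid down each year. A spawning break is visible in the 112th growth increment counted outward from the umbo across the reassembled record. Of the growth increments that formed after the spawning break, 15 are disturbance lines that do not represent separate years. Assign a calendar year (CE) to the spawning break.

1689 CE

Total growth increments = 98 + 95 + 172 = 365.
365 − 112 = 253 growth increments lie beyond the spawning break toward the ventral margin.
Excluding 15 false growth increments: 253 − 15 = 238.
The growth increment at the ventral margin is 1927 CE, so the spawning break dates to 1927 − 238 = 1689 CE.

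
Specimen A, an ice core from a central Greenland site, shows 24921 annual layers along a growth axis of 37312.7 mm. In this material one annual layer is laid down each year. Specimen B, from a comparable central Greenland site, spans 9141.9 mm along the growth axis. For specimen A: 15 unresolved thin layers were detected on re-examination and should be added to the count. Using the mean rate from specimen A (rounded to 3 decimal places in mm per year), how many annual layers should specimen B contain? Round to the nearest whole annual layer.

6111 annual layers

Specimen A: after corrections the count is 24921 + 15 = 24936 annual layers.
A: Mean rate = 37312.7 mm / 24936 years ≈ 1.496 mm/year.
B spans 9141.9 / 1.496 = 6110.90 years ≈ 6111 annual layers.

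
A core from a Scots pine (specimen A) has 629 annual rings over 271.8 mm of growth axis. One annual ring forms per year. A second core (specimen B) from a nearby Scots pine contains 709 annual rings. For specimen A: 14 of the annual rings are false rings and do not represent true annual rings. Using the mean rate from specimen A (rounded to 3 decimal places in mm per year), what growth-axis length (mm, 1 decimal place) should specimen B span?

313.4 mm

Specimen A: correcting the raw count gives 629 − 14 = 615 true annual rings.
A: 271.8 mm over 615 years gives 271.8 / 615 ≈ 0.442 mm/yr.
B's length ≈ 0.442 × 709 = 313.4 mm.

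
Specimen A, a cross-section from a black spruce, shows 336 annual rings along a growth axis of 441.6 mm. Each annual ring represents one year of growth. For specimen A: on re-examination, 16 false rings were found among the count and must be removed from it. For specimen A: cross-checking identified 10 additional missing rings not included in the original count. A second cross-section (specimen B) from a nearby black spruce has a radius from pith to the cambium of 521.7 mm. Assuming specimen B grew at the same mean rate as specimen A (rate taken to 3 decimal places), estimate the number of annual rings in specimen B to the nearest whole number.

Specimen A: adjusted count: 336 − 16 + 10 = 330 annual rings.
A: Extension rate ≈ 441.6 / 330 = 1.338 mm/yr.
Specimen B: 521.7 mm / 1.338 mm per year = 389.91 years ≈ 390 annual rings.

390 annual rings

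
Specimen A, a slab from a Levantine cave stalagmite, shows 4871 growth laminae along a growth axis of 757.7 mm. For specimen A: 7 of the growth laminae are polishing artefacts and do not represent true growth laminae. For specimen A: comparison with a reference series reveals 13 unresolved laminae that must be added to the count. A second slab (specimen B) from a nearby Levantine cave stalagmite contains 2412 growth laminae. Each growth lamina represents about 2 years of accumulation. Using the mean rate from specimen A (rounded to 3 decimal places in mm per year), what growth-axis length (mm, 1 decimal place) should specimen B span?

376.3 mm

Specimen A: true growth lamina count = 4871 − 7 + 13 = 4877.
Specimen A: 4877 growth laminae at 2 years each span 4877 × 2 = 9754 years.
A: Extension rate ≈ 757.7 / 9754 = 0.078 mm/yr.
Specimen B: 2412 growth laminae at 2 years each span 2412 × 2 = 4824 years. Length of B = 0.078 × 4824 = 376.3 mm.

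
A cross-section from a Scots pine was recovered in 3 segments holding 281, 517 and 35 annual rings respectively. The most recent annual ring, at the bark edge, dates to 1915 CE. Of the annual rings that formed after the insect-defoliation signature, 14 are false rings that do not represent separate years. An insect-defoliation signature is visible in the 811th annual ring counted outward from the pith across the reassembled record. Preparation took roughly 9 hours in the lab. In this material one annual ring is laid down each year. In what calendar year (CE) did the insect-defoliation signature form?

1907 CE

Total annual rings = 281 + 517 + 35 = 833.
833 − 811 = 22 annual rings lie beyond the insect-defoliation signature toward the bark edge.
Removing the 14 false annual rings leaves 22 − 14 = 8 true annual rings beyond the insect-defoliation signature.
1915 − 8 = 1907 CE.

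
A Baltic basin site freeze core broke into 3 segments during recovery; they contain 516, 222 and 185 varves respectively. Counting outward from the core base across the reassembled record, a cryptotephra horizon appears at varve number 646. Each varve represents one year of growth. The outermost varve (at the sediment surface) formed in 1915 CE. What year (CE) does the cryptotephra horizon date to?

Total varves = 516 + 222 + 185 = 923.
The cryptotephra horizon sits at varve 646 from the core base, so 923 − 646 = 277 varves formed after it.
1915 − 277 = 1638 CE.

1638 CE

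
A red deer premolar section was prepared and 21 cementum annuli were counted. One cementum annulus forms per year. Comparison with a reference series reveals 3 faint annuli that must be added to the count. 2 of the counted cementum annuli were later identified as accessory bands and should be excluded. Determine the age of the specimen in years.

22 yr

After corrections the count is 21 − 2 + 3 = 22 cementum annuli.
With a one-to-one cementum annulus periodicity this is 22 years.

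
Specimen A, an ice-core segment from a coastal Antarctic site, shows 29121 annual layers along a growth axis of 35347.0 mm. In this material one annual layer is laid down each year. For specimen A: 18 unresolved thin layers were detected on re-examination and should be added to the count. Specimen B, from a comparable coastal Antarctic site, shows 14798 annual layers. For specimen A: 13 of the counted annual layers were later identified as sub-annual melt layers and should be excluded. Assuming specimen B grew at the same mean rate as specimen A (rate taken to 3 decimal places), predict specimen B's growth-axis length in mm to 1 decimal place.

Specimen A: adjusted count: 29121 − 13 + 18 = 29126 annual layers.
A: Extension rate ≈ 35347.0 / 29126 = 1.214 mm per year.
For B, 1.214 mm/year × 14798 years = 17964.8 mm.

17964.8 mm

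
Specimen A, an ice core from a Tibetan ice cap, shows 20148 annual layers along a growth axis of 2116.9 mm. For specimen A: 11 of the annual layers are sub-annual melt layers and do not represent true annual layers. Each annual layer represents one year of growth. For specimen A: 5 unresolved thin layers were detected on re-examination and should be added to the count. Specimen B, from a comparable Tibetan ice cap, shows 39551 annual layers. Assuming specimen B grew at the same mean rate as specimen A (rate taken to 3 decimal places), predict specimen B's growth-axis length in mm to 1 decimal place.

Specimen A: after corrections the count is 20148 − 11 + 5 = 20142 annual layers.
A: Mean rate = 2116.9 mm / 20142 years ≈ 0.105 mm/year.
For B, 0.105 mm/year × 39551 years = 4152.9 mm.

4152.9 mm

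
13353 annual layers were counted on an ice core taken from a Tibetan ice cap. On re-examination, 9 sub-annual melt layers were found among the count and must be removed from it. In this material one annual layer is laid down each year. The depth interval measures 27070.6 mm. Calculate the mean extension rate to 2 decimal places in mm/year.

Adjusted count: 13353 − 9 = 13344 annual layers.
27070.6 mm over 13344 years gives 27070.6 / 13344 ≈ 2.03 mm/year.

2.03 mm/year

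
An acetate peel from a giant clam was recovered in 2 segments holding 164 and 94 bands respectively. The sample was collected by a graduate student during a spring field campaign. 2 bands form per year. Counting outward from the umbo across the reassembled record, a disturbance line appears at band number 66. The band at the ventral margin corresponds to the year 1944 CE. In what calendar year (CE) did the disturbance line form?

Total bands = 164 + 94 = 258.
The disturbance line sits at band 66 from the umbo, so 258 − 66 = 192 bands formed after it.
192 bands at 2 per year is 192 / 2 = 96 years.
1944 − 96 = 1848 CE.

1848 CE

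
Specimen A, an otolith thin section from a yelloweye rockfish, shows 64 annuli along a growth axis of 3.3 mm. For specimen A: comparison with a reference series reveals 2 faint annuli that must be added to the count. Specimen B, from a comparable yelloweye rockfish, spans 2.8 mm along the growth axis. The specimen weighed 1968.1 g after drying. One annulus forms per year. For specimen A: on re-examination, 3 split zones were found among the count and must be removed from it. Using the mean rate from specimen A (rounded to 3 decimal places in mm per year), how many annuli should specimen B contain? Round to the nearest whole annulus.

Specimen A: adjusted count: 64 − 3 + 2 = 63 annuli.
A: 3.3 mm over 63 years gives 3.3 / 63 ≈ 0.052 mm per year.
For B, 2.8 / 0.052 = 53.85 years ≈ 54 annuli.

54 annuli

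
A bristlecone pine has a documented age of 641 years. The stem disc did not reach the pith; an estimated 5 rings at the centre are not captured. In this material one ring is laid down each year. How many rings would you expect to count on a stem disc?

One ring per year gives 641 rings over 641 years.
Less the 5 uncaptured rings: 641 − 5 = 636.

636 rings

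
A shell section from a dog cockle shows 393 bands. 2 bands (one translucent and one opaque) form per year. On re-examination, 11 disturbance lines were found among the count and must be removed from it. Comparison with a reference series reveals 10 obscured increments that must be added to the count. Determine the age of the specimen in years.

After corrections the count is 393 − 11 + 10 = 392 bands.
Dividing by 2 bands per year: 392 / 2 = 196 years.

196 years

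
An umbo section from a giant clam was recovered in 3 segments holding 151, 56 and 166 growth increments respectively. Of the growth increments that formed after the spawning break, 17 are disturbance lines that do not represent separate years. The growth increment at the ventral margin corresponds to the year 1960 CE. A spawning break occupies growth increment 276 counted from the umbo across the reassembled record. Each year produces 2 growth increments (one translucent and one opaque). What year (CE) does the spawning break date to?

1920 CE

Total growth increments = 151 + 56 + 166 = 373.
Between growth increment 276 and the ventral margin there are 373 − 276 = 97 growth increments.
Excluding 17 false growth increments: 97 − 17 = 80.
With 2 growth increments per year, 80 / 2 = 40 years.
1960 − 40 = 1920 CE.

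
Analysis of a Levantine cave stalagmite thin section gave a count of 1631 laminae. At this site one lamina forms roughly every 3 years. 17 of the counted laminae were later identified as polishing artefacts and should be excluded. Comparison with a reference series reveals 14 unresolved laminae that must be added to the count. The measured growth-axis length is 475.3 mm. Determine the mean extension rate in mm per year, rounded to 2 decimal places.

After corrections the count is 1631 − 17 + 14 = 1628 laminae.
1628 laminae at 3 years each span 1628 × 3 = 4884 years.
475.3 mm over 4884 years gives 475.3 / 4884 ≈ 0.10 mm per year.

0.10 mm per year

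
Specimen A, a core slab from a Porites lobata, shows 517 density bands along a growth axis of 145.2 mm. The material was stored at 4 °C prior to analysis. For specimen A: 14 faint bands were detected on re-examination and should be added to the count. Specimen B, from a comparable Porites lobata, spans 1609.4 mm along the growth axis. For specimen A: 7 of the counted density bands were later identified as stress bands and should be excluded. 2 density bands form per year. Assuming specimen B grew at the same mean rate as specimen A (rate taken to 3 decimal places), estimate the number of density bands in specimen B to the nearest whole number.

5810 density bands

Specimen A: true density band count = 517 − 7 + 14 = 524.
Specimen A: 524 density bands at 2 per year is 524 / 2 = 262 years.
A: Mean rate = 145.2 mm / 262 years ≈ 0.554 mm/yr.
Specimen B: 1609.4 mm / 0.554 mm per year = 2905.05 years; at 2 density bands per year that is 2905.05 × 2 ≈ 5810 density bands.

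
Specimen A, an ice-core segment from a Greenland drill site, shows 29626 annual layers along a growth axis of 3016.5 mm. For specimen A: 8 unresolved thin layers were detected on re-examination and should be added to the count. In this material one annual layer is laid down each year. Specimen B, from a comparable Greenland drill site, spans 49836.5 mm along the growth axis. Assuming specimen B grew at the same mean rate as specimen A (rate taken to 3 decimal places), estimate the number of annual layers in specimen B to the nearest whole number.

488593 annual layers

Specimen A: correcting the raw count gives 29626 + 8 = 29634 true annual layers.
A: Mean rate = 3016.5 mm / 29634 years ≈ 0.102 mm per year.
For B, 49836.5 / 0.102 = 488593.14 years ≈ 488593 annual layers.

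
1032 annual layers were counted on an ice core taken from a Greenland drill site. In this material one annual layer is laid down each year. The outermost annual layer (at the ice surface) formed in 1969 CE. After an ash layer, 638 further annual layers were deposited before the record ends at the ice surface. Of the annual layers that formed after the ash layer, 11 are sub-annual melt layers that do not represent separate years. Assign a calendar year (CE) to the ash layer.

638 annual layers formed after the ash layer.
638 − 11 false = 627 true annual layers after the ash layer.
1969 − 627 = 1342 CE.

1342 CE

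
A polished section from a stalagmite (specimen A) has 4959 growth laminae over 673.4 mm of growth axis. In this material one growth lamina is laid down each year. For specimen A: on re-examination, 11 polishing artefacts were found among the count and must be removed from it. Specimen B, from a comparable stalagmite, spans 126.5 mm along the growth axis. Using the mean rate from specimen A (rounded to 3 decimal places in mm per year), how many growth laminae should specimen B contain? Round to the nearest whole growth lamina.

930 growth laminae

Specimen A: correcting the raw count gives 4959 − 11 = 4948 true growth laminae.
A: 673.4 mm over 4948 years gives 673.4 / 4948 ≈ 0.136 mm/year.
B spans 126.5 / 0.136 = 930.15 years ≈ 930 growth laminae.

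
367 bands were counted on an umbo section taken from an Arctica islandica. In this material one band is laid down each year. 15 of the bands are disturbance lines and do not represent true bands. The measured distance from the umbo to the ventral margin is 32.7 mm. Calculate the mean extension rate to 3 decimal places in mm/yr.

0.093 mm/yr

True band count = 367 − 15 = 352.
Mean rate = 32.7 mm / 352 years ≈ 0.093 mm/yr.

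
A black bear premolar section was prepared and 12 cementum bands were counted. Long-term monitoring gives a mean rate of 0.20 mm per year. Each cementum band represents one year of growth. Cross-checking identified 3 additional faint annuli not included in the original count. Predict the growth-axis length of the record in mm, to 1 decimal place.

3.0 mm

Adjusted count: 12 + 3 = 15 cementum bands.
Predicted length = 0.20 mm/year × 15 years = 3.0 mm.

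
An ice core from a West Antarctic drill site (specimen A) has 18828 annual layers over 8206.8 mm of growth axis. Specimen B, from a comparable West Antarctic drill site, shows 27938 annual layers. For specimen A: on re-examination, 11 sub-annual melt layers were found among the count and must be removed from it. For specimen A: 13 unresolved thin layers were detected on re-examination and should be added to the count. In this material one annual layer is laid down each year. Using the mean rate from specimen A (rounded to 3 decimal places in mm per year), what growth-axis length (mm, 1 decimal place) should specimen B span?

Specimen A: after corrections the count is 18828 − 11 + 13 = 18830 annual layers.
A: Mean rate = 8206.8 mm / 18830 years ≈ 0.436 mm/year.
Length of B = 0.436 × 27938 = 12181.0 mm.

12181.0 mm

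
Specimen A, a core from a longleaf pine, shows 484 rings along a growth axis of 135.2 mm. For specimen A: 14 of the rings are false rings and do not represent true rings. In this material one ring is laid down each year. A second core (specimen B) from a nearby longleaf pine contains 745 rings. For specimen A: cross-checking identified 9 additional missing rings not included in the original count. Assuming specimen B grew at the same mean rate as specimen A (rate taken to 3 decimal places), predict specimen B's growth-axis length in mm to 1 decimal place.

Specimen A: after corrections the count is 484 − 14 + 9 = 479 rings.
A: Extension rate ≈ 135.2 / 479 = 0.282 mm per year.
B's length ≈ 0.282 × 745 = 210.1 mm.

210.1 mm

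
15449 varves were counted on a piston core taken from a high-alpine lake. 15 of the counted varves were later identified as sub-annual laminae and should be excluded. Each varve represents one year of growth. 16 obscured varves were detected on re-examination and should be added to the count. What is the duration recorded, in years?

15450 yr

After corrections the count is 15449 − 15 + 16 = 15450 varves.
At one varve per year, that is 15450 years.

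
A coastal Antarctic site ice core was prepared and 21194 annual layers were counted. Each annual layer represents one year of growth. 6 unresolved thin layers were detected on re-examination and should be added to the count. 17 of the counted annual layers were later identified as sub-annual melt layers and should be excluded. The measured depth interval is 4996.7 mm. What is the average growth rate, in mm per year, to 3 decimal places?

Correcting the raw count gives 21194 − 17 + 6 = 21183 true annual layers.
Mean rate = 4996.7 mm / 21183 years ≈ 0.236 mm per year.

0.236 mm per year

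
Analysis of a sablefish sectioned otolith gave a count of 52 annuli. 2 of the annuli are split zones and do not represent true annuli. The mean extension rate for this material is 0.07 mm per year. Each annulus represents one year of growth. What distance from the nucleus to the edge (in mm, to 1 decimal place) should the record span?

True annulus count = 52 − 2 = 50.
Length ≈ 0.07 × 50 = 3.5 mm.

3.5 mm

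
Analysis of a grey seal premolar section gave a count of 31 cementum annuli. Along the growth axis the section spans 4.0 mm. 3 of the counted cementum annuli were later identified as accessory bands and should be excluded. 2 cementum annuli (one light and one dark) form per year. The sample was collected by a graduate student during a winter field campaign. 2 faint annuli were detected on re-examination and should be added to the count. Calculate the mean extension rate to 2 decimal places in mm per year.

Adjusted count: 31 − 3 + 2 = 30 cementum annuli.
30 cementum annuli at 2 per year is 30 / 2 = 15 years.
Extension rate ≈ 4.0 / 15 = 0.27 mm per year.

0.27 mm per year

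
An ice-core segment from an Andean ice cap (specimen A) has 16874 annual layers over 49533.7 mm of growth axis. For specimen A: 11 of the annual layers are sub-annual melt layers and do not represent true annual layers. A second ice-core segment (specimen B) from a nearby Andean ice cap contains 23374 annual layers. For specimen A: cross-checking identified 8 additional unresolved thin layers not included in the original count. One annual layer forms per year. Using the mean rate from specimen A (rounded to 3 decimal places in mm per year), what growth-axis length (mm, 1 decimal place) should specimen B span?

68626.1 mm

Specimen A: true annual layer count = 16874 − 11 + 8 = 16871.
A: Extension rate ≈ 49533.7 / 16871 = 2.936 mm/yr.
Length of B = 2.936 × 23374 = 68626.1 mm.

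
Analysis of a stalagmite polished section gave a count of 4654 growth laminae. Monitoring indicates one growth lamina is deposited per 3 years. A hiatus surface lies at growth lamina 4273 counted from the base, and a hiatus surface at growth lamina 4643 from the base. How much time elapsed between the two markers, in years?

1110 years

Separation: 4643 − 4273 = 370 growth laminae.
At 3 years per growth lamina, 370 × 3 = 1110 years.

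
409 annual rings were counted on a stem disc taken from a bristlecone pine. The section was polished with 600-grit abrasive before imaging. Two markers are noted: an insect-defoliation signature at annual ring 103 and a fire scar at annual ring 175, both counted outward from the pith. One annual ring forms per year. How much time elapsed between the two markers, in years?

The two markers are separated by 175 − 103 = 72 annual rings.
At one annual ring per year, 72 years elapsed between them.

72 years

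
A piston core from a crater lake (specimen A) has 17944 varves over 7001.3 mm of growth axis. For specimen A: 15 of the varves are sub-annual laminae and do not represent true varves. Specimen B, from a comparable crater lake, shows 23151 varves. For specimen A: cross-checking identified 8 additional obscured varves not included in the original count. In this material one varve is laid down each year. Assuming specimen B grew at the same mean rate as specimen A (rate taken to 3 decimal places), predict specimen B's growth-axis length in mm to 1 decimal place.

9028.9 mm

Specimen A: after corrections the count is 17944 − 15 + 8 = 17937 varves.
A: Mean rate = 7001.3 mm / 17937 years ≈ 0.390 mm per year.
For B, 0.390 mm/year × 23151 years = 9028.9 mm.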